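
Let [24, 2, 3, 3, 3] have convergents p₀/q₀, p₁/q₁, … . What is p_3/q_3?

Using pₖ = aₖpₖ₋₁ + pₖ₋₂, qₖ = aₖqₖ₋₁ + qₖ₋₂ (with p₋₁=1, p₋₂=0, q₋₁=0, q₋₂=1):
  k=0: a=24, p=24, q=1
  k=1: a=2, p=49, q=2
  k=2: a=3, p=171, q=7
  k=3: a=3, p=562, q=23

562/23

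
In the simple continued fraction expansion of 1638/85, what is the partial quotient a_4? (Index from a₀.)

3

1638 = 19·85 + 23   →  a_0 = 19
85 = 3·23 + 16   →  a_1 = 3
23 = 1·16 + 7   →  a_2 = 1
16 = 2·7 + 2   →  a_3 = 2
7 = 3·2 + 1   →  a_4 = 3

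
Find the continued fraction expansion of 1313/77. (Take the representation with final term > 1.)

[17; 19, 4]

1313 = 17×77 + 4
77 = 19×4 + 1
4 = 4×1 + 0  (stop)
So 1313/77 = [17; 19, 4].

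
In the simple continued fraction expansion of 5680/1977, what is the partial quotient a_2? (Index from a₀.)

6

5680 = 2·1977 + 1726   →  a_0 = 2
1977 = 1·1726 + 251   →  a_1 = 1
1726 = 6·251 + 220   →  a_2 = 6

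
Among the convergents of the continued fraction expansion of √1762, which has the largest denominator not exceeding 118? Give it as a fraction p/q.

√1762 = [41; 1, 40, 1, 82, …] (period length 4).
Convergents:
  p_0/q_0 = 41/1
  p_1/q_1 = 42/1
  p_2/q_2 = 1721/41
  p_3/q_3 = 1763/42
  p_4/q_4 = 146287/3485
q_3 = 42 ≤ 118 < 3485 = q_4, so the answer is 1763/42.

1763/42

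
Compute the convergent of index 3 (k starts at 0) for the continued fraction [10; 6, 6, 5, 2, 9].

1941/191

Using pₖ = aₖpₖ₋₁ + pₖ₋₂, qₖ = aₖqₖ₋₁ + qₖ₋₂ (with p₋₁=1, p₋₂=0, q₋₁=0, q₋₂=1):
  k=0: a=10, p=10, q=1
  k=1: a=6, p=61, q=6
  k=2: a=6, p=376, q=37
  k=3: a=5, p=1941, q=191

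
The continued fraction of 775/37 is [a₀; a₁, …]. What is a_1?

1

775 = 20·37 + 35   →  a_0 = 20
37 = 1·35 + 2   →  a_1 = 1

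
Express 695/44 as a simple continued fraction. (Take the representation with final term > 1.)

695 = 15×44 + 35
44 = 1×35 + 9
35 = 3×9 + 8
9 = 1×8 + 1
8 = 8×1 + 0  (stop)
So 695/44 = [15; 1, 3, 1, 8].

[15; 1, 3, 1, 8]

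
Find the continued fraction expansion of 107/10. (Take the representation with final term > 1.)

[10; 1, 2, 3]

107 = 10*10 + 7
10 = 1*7 + 3
7 = 2*3 + 1
3 = 3*1 + 0  (stop)
So 107/10 = [10; 1, 2, 3].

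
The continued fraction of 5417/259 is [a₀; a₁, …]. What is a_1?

1

5417 = 20·259 + 237   →  a_0 = 20
259 = 1·237 + 22   →  a_1 = 1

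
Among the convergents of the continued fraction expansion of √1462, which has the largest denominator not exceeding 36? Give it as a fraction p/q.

650/17

√1462 = [38; 4, 4, 4, 76, …] (period length 4).
Convergents:
  p_0/q_0 = 38/1
  p_1/q_1 = 153/4
  p_2/q_2 = 650/17
  p_3/q_3 = 2753/72
q_2 = 17 ≤ 36 < 72 = q_3, so the answer is 650/17.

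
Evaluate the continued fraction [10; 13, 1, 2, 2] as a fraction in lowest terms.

Using pₖ = aₖpₖ₋₁ + pₖ₋₂ and qₖ = aₖqₖ₋₁ + qₖ₋₂:
  k=0: a=10, p=10, q=1
  k=1: a=13, p=131, q=13
  k=2: a=1, p=141, q=14
  k=3: a=2, p=413, q=41
  k=4: a=2, p=967, q=96

967/96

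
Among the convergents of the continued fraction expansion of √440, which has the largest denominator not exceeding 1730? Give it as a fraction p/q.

36100/1721

√440 = [20; 1, 40, …] (period length 2).
Convergents:
  p_0/q_0 = 20/1
  p_1/q_1 = 21/1
  p_2/q_2 = 860/41
  p_3/q_3 = 881/42
  p_4/q_4 = 36100/1721
  p_5/q_5 = 36981/1763
q_4 = 1721 ≤ 1730 < 1763 = q_5, so the answer is 36100/1721.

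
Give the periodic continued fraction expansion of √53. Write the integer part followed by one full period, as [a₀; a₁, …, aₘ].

a₀ = ⌊√53⌋ = 7.

[7; 3, 1, 1, 3, 14]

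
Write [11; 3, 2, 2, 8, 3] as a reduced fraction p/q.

Using pₖ = aₖpₖ₋₁ + pₖ₋₂ and qₖ = aₖqₖ₋₁ + qₖ₋₂:
  k=0: a=11, p=11, q=1
  k=1: a=3, p=34, q=3
  k=2: a=2, p=79, q=7
  k=3: a=2, p=192, q=17
  k=4: a=8, p=1615, q=143
  k=5: a=3, p=5037, q=446

5037/446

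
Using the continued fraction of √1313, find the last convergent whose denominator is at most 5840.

√1313 = [36; 4, 4, 72, …] (period length 3).
Convergents:
  p_0/q_0 = 36/1
  p_1/q_1 = 145/4
  p_2/q_2 = 616/17
  p_3/q_3 = 44497/1228
  p_4/q_4 = 178604/4929
  p_5/q_5 = 758913/20944
q_4 = 4929 ≤ 5840 < 20944 = q_5, so the answer is 178604/4929.

178604/4929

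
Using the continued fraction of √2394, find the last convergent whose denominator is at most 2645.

√2394 = [48; 1, 12, 1, 96, …] (period length 4).
Convergents:
  p_0/q_0 = 48/1
  p_1/q_1 = 49/1
  p_2/q_2 = 636/13
  p_3/q_3 = 685/14
  p_4/q_4 = 66396/1357
  p_5/q_5 = 67081/1371
  p_6/q_6 = 871368/17809
q_5 = 1371 ≤ 2645 < 17809 = q_6, so the answer is 67081/1371.

67081/1371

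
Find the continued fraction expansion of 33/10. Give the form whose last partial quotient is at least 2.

33 = 3·10 + 3
10 = 3·3 + 1
3 = 3·1 + 0  (stop)
So 33/10 = [3; 3, 3].

[3; 3, 3]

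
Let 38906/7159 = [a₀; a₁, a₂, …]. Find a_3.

38906 = 5·7159 + 3111   →  a_0 = 5
7159 = 2·3111 + 937   →  a_1 = 2
3111 = 3·937 + 300   →  a_2 = 3
937 = 3·300 + 37   →  a_3 = 3

3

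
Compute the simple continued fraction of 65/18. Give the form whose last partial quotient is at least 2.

[3; 1, 1, 1, 1, 3]

65 = 3*18 + 11
18 = 1*11 + 7
11 = 1*7 + 4
7 = 1*4 + 3
4 = 1*3 + 1
3 = 3*1 + 0  (stop)
So 65/18 = [3; 1, 1, 1, 1, 3].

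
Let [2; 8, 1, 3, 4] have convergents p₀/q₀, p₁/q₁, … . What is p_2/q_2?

Using pₖ = aₖpₖ₋₁ + pₖ₋₂, qₖ = aₖqₖ₋₁ + qₖ₋₂ (with p₋₁=1, p₋₂=0, q₋₁=0, q₋₂=1):
  k=0: a=2, p=2, q=1
  k=1: a=8, p=17, q=8
  k=2: a=1, p=19, q=9

19/9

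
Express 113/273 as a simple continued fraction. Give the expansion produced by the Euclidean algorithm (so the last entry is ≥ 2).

113 = 0×273 + 113
273 = 2×113 + 47
113 = 2×47 + 19
47 = 2×19 + 9
19 = 2×9 + 1
9 = 9×1 + 0  (stop)
So 113/273 = [0; 2, 2, 2, 2, 9].

[0; 2, 2, 2, 2, 9]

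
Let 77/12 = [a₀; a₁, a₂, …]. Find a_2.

77 = 6·12 + 5   →  a_0 = 6
12 = 2·5 + 2   →  a_1 = 2
5 = 2·2 + 1   →  a_2 = 2

2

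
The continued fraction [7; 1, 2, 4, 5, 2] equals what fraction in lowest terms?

1146/149

Using pₖ = aₖpₖ₋₁ + pₖ₋₂ and qₖ = aₖqₖ₋₁ + qₖ₋₂:
  k=0: a=7, p=7, q=1
  k=1: a=1, p=8, q=1
  k=2: a=2, p=23, q=3
  k=3: a=4, p=100, q=13
  k=4: a=5, p=523, q=68
  k=5: a=2, p=1146, q=149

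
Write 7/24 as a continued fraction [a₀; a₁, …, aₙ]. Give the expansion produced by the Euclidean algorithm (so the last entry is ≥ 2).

7 = 0·24 + 7
24 = 3·7 + 3
7 = 2·3 + 1
3 = 3·1 + 0  (stop)
So 7/24 = [0; 3, 2, 3].

[0; 3, 2, 3]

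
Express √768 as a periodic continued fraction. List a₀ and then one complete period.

[27; 1, 2, 2, 13, 2, 2, 1, 54]

a₀ = ⌊√768⌋ = 27.
With m₀=0, d₀=1 and mₖ₊₁ = dₖaₖ − mₖ, dₖ₊₁ = (n − mₖ₊₁²)/dₖ, aₖ₊₁ = ⌊(a₀+mₖ₊₁)/dₖ₊₁⌋:
  k=1: m=27, d=39, a=1
  k=2: m=12, d=16, a=2
  k=3: m=20, d=23, a=2
  k=4: m=26, d=4, a=13
  k=5: m=26, d=23, a=2
  k=6: m=20, d=16, a=2
  k=7: m=12, d=39, a=1
  k=8: m=27, d=1, a=54
d=1 and a=2a₀=54 at k=8, so the next step gives (m, d) = (27, 39) again — its k=1 value — and the period has length 8.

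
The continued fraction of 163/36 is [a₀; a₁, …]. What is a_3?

163 = 4·36 + 19   →  a_0 = 4
36 = 1·19 + 17   →  a_1 = 1
19 = 1·17 + 2   →  a_2 = 1
17 = 8·2 + 1   →  a_3 = 8

8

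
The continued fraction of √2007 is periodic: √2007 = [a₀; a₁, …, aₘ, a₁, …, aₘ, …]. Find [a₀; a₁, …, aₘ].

[44; 1, 3, 1, 88]

a₀ = ⌊√2007⌋ = 44.
With m₀=0, d₀=1 and mₖ₊₁ = dₖaₖ − mₖ, dₖ₊₁ = (n − mₖ₊₁²)/dₖ, aₖ₊₁ = ⌊(a₀+mₖ₊₁)/dₖ₊₁⌋:
  k=1: m=44, d=71, a=1
  k=2: m=27, d=18, a=3
  k=3: m=27, d=71, a=1
  k=4: m=44, d=1, a=88
d=1 and a=2a₀=88 at k=4, so the next step gives (m, d) = (44, 71) again — its k=1 value — and the period has length 4.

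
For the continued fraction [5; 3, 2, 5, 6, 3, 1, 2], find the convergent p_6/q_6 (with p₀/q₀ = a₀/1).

5173/978

Using pₖ = aₖpₖ₋₁ + pₖ₋₂, qₖ = aₖqₖ₋₁ + qₖ₋₂ (with p₋₁=1, p₋₂=0, q₋₁=0, q₋₂=1):
  k=0: a=5, p=5, q=1
  k=1: a=3, p=16, q=3
  k=2: a=2, p=37, q=7
  k=3: a=5, p=201, q=38
  k=4: a=6, p=1243, q=235
  k=5: a=3, p=3930, q=743
  k=6: a=1, p=5173, q=978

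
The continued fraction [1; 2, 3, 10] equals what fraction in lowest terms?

Fold from the inside: start with 10/1.
  3 + 1/10 = 31/10
  2 + 10/31 = 72/31
  1 + 31/72 = 103/72

103/72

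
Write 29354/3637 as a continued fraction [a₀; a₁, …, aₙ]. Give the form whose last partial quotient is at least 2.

[8; 14, 10, 3, 8]

29354 = 8×3637 + 258
3637 = 14×258 + 25
258 = 10×25 + 8
25 = 3×8 + 1
8 = 8×1 + 0  (stop)
So 29354/3637 = [8; 14, 10, 3, 8].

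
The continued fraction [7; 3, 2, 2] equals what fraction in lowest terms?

124/17

Using pₖ = aₖpₖ₋₁ + pₖ₋₂ and qₖ = aₖqₖ₋₁ + qₖ₋₂:
  k=0: a=7, p=7, q=1
  k=1: a=3, p=22, q=3
  k=2: a=2, p=51, q=7
  k=3: a=2, p=124, q=17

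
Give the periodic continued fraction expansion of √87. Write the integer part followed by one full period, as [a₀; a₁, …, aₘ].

[9; 3, 18]

a₀ = ⌊√87⌋ = 9.
With m₀=0, d₀=1 and mₖ₊₁ = dₖaₖ − mₖ, dₖ₊₁ = (n − mₖ₊₁²)/dₖ, aₖ₊₁ = ⌊(a₀+mₖ₊₁)/dₖ₊₁⌋:
  k=1: m=9, d=6, a=3
  k=2: m=9, d=1, a=18
d=1 and a=2a₀=18 at k=2, so the next step gives (m, d) = (9, 6) again — its k=1 value — and the period has length 2.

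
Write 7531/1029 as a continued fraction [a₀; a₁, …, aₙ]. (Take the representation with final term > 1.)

7531 = 7×1029 + 328
1029 = 3×328 + 45
328 = 7×45 + 13
45 = 3×13 + 6
13 = 2×6 + 1
6 = 6×1 + 0  (stop)
So 7531/1029 = [7; 3, 7, 3, 2, 6].

[7; 3, 7, 3, 2, 6]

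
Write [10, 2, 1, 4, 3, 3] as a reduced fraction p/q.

Using pₖ = aₖpₖ₋₁ + pₖ₋₂ and qₖ = aₖqₖ₋₁ + qₖ₋₂:
  k=0: a=10, p=10, q=1
  k=1: a=2, p=21, q=2
  k=2: a=1, p=31, q=3
  k=3: a=4, p=145, q=14
  k=4: a=3, p=466, q=45
  k=5: a=3, p=1543, q=149

1543/149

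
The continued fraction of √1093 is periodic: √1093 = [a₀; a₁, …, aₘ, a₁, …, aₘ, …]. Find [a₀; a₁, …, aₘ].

a₀ = ⌊√1093⌋ = 33.

[33; 16, 1, 1, 16, 66]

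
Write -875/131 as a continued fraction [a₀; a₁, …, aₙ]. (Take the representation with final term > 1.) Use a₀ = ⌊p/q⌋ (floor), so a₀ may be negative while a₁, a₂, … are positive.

-875 = -7×131 + 42
131 = 3×42 + 5
42 = 8×5 + 2
5 = 2×2 + 1
2 = 2×1 + 0  (stop)
So -875/131 = [-7; 3, 8, 2, 2].

[-7; 3, 8, 2, 2]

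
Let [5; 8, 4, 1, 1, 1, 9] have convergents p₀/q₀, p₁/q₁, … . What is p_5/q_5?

Using pₖ = aₖpₖ₋₁ + pₖ₋₂, qₖ = aₖqₖ₋₁ + qₖ₋₂ (with p₋₁=1, p₋₂=0, q₋₁=0, q₋₂=1):
  k=0: a=5, p=5, q=1
  k=1: a=8, p=41, q=8
  k=2: a=4, p=169, q=33
  k=3: a=1, p=210, q=41
  k=4: a=1, p=379, q=74
  k=5: a=1, p=589, q=115

589/115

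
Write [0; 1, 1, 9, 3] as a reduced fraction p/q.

31/59

Using pₖ = aₖpₖ₋₁ + pₖ₋₂ and qₖ = aₖqₖ₋₁ + qₖ₋₂:
  k=0: a=0, p=0, q=1
  k=1: a=1, p=1, q=1
  k=2: a=1, p=1, q=2
  k=3: a=9, p=10, q=19
  k=4: a=3, p=31, q=59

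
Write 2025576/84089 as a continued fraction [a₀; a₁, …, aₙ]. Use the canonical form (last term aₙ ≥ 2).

2025576 = 24×84089 + 7440
84089 = 11×7440 + 2249
7440 = 3×2249 + 693
2249 = 3×693 + 170
693 = 4×170 + 13
170 = 13×13 + 1
13 = 13×1 + 0  (stop)
So 2025576/84089 = [24; 11, 3, 3, 4, 13, 13].

[24; 11, 3, 3, 4, 13, 13]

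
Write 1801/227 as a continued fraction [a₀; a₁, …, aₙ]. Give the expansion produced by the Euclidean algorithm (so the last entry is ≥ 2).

1801 = 7*227 + 212
227 = 1*212 + 15
212 = 14*15 + 2
15 = 7*2 + 1
2 = 2*1 + 0  (stop)
So 1801/227 = [7; 1, 14, 7, 2].

[7; 1, 14, 7, 2]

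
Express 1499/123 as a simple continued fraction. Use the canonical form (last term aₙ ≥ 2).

1499 = 12*123 + 23
123 = 5*23 + 8
23 = 2*8 + 7
8 = 1*7 + 1
7 = 7*1 + 0  (stop)
So 1499/123 = [12; 5, 2, 1, 7].

[12; 5, 2, 1, 7]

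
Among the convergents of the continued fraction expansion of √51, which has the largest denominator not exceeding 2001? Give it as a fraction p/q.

√51 = [7; 7, 14, …] (period length 2).
Convergents:
  p_0/q_0 = 7/1
  p_1/q_1 = 50/7
  p_2/q_2 = 707/99
  p_3/q_3 = 4999/700
  p_4/q_4 = 70693/9899
q_3 = 700 ≤ 2001 < 9899 = q_4, so the answer is 4999/700.

4999/700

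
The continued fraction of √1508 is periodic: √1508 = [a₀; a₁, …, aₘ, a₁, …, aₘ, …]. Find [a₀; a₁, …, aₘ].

a₀ = ⌊√1508⌋ = 38.

[38; 1, 4, 1, 76]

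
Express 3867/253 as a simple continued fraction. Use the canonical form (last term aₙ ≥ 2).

3867 = 15*253 + 72
253 = 3*72 + 37
72 = 1*37 + 35
37 = 1*35 + 2
35 = 17*2 + 1
2 = 2*1 + 0  (stop)
So 3867/253 = [15; 3, 1, 1, 17, 2].

[15; 3, 1, 1, 17, 2]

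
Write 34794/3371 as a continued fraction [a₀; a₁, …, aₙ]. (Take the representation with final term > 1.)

[10; 3, 9, 9, 6, 2]

34794 = 10*3371 + 1084
3371 = 3*1084 + 119
1084 = 9*119 + 13
119 = 9*13 + 2
13 = 6*2 + 1
2 = 2*1 + 0  (stop)
So 34794/3371 = [10; 3, 9, 9, 6, 2].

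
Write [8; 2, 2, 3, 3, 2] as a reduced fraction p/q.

1085/129

Fold from the inside: start with 2/1.
  3 + 1/2 = 7/2
  3 + 2/7 = 23/7
  2 + 7/23 = 53/23
  2 + 23/53 = 129/53
  8 + 53/129 = 1085/129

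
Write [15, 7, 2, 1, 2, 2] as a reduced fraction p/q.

2119/140

Using pₖ = aₖpₖ₋₁ + pₖ₋₂ and qₖ = aₖqₖ₋₁ + qₖ₋₂:
  k=0: a=15, p=15, q=1
  k=1: a=7, p=106, q=7
  k=2: a=2, p=227, q=15
  k=3: a=1, p=333, q=22
  k=4: a=2, p=893, q=59
  k=5: a=2, p=2119, q=140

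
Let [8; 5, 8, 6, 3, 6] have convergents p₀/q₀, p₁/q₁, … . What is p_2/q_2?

Using pₖ = aₖpₖ₋₁ + pₖ₋₂, qₖ = aₖqₖ₋₁ + qₖ₋₂ (with p₋₁=1, p₋₂=0, q₋₁=0, q₋₂=1):
  k=0: a=8, p=8, q=1
  k=1: a=5, p=41, q=5
  k=2: a=8, p=336, q=41

336/41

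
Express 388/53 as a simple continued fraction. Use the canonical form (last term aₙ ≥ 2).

388 = 7·53 + 17
53 = 3·17 + 2
17 = 8·2 + 1
2 = 2·1 + 0  (stop)
So 388/53 = [7; 3, 8, 2].

[7; 3, 8, 2]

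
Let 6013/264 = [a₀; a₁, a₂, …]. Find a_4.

9

6013 = 22·264 + 205   →  a_0 = 22
264 = 1·205 + 59   →  a_1 = 1
205 = 3·59 + 28   →  a_2 = 3
59 = 2·28 + 3   →  a_3 = 2
28 = 9·3 + 1   →  a_4 = 9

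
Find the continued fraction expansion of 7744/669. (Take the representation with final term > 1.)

7744 = 11×669 + 385
669 = 1×385 + 284
385 = 1×284 + 101
284 = 2×101 + 82
101 = 1×82 + 19
82 = 4×19 + 6
19 = 3×6 + 1
6 = 6×1 + 0  (stop)
So 7744/669 = [11; 1, 1, 2, 1, 4, 3, 6].

[11; 1, 1, 2, 1, 4, 3, 6]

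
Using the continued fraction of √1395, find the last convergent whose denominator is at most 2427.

√1395 = [37; 2, 1, 6, 8, 6, 1, 2, 74, …] (period length 8).
Convergents:
  p_0/q_0 = 37/1
  p_1/q_1 = 75/2
  p_2/q_2 = 112/3
  p_3/q_3 = 747/20
  p_4/q_4 = 6088/163
  p_5/q_5 = 37275/998
  p_6/q_6 = 43363/1161
  p_7/q_7 = 124001/3320
q_6 = 1161 ≤ 2427 < 3320 = q_7, so the answer is 43363/1161.

43363/1161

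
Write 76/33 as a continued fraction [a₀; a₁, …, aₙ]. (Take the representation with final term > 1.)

[2; 3, 3, 3]

76 = 2*33 + 10
33 = 3*10 + 3
10 = 3*3 + 1
3 = 3*1 + 0  (stop)
So 76/33 = [2; 3, 3, 3].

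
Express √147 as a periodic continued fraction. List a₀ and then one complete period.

a₀ = ⌊√147⌋ = 12.
With m₀=0, d₀=1 and mₖ₊₁ = dₖaₖ − mₖ, dₖ₊₁ = (n − mₖ₊₁²)/dₖ, aₖ₊₁ = ⌊(a₀+mₖ₊₁)/dₖ₊₁⌋:
  k=1: m=12, d=3, a=8
  k=2: m=12, d=1, a=24
d=1 and a=2a₀=24 at k=2, so the next step gives (m, d) = (12, 3) again — its k=1 value — and the period has length 2.

[12; 8, 24]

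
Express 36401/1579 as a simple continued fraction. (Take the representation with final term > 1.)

[23; 18, 1, 3, 1, 16]

36401 = 23×1579 + 84
1579 = 18×84 + 67
84 = 1×67 + 17
67 = 3×17 + 16
17 = 1×16 + 1
16 = 16×1 + 0  (stop)
So 36401/1579 = [23; 18, 1, 3, 1, 16].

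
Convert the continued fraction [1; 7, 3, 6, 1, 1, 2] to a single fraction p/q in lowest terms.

865/761

Using pₖ = aₖpₖ₋₁ + pₖ₋₂ and qₖ = aₖqₖ₋₁ + qₖ₋₂:
  k=0: a=1, p=1, q=1
  k=1: a=7, p=8, q=7
  k=2: a=3, p=25, q=22
  k=3: a=6, p=158, q=139
  k=4: a=1, p=183, q=161
  k=5: a=1, p=341, q=300
  k=6: a=2, p=865, q=761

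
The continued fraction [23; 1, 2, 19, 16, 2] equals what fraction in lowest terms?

Using pₖ = aₖpₖ₋₁ + pₖ₋₂ and qₖ = aₖqₖ₋₁ + qₖ₋₂:
  k=0: a=23, p=23, q=1
  k=1: a=1, p=24, q=1
  k=2: a=2, p=71, q=3
  k=3: a=19, p=1373, q=58
  k=4: a=16, p=22039, q=931
  k=5: a=2, p=45451, q=1920

45451/1920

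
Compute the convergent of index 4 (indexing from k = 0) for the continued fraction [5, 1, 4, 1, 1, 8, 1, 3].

64/11

Using pₖ = aₖpₖ₋₁ + pₖ₋₂, qₖ = aₖqₖ₋₁ + qₖ₋₂ (with p₋₁=1, p₋₂=0, q₋₁=0, q₋₂=1):
  k=0: a=5, p=5, q=1
  k=1: a=1, p=6, q=1
  k=2: a=4, p=29, q=5
  k=3: a=1, p=35, q=6
  k=4: a=1, p=64, q=11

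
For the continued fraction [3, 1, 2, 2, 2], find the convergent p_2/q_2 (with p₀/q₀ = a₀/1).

Using pₖ = aₖpₖ₋₁ + pₖ₋₂, qₖ = aₖqₖ₋₁ + qₖ₋₂ (with p₋₁=1, p₋₂=0, q₋₁=0, q₋₂=1):
  k=0: a=3, p=3, q=1
  k=1: a=1, p=4, q=1
  k=2: a=2, p=11, q=3

11/3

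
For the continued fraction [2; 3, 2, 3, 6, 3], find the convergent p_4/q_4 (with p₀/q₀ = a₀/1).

Using pₖ = aₖpₖ₋₁ + pₖ₋₂, qₖ = aₖqₖ₋₁ + qₖ₋₂ (with p₋₁=1, p₋₂=0, q₋₁=0, q₋₂=1):
  k=0: a=2, p=2, q=1
  k=1: a=3, p=7, q=3
  k=2: a=2, p=16, q=7
  k=3: a=3, p=55, q=24
  k=4: a=6, p=346, q=151

346/151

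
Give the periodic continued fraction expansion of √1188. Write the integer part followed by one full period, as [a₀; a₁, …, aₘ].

[34; 2, 7, 6, 7, 2, 68]

a₀ = ⌊√1188⌋ = 34.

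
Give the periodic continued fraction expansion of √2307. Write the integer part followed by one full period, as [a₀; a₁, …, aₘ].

[48; 32, 96]

a₀ = ⌊√2307⌋ = 48.
With m₀=0, d₀=1 and mₖ₊₁ = dₖaₖ − mₖ, dₖ₊₁ = (n − mₖ₊₁²)/dₖ, aₖ₊₁ = ⌊(a₀+mₖ₊₁)/dₖ₊₁⌋:
  k=1: m=48, d=3, a=32
  k=2: m=48, d=1, a=96
d=1 and a=2a₀=96 at k=2, so the next step gives (m, d) = (48, 3) again — its k=1 value — and the period has length 2.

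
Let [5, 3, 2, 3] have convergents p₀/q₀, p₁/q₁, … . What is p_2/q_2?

37/7

Using pₖ = aₖpₖ₋₁ + pₖ₋₂, qₖ = aₖqₖ₋₁ + qₖ₋₂ (with p₋₁=1, p₋₂=0, q₋₁=0, q₋₂=1):
  k=0: a=5, p=5, q=1
  k=1: a=3, p=16, q=3
  k=2: a=2, p=37, q=7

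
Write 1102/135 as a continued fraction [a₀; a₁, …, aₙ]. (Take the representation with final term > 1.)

[8; 6, 7, 3]

1102 = 8×135 + 22
135 = 6×22 + 3
22 = 7×3 + 1
3 = 3×1 + 0  (stop)
So 1102/135 = [8; 6, 7, 3].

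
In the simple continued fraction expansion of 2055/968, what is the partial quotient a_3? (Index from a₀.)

2

2055 = 2·968 + 119   →  a_0 = 2
968 = 8·119 + 16   →  a_1 = 8
119 = 7·16 + 7   →  a_2 = 7
16 = 2·7 + 2   →  a_3 = 2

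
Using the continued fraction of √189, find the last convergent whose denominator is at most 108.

1471/107

√189 = [13; 1, 2, 1, 26, …] (period length 4).
Convergents:
  p_0/q_0 = 13/1
  p_1/q_1 = 14/1
  p_2/q_2 = 41/3
  p_3/q_3 = 55/4
  p_4/q_4 = 1471/107
  p_5/q_5 = 1526/111
q_4 = 107 ≤ 108 < 111 = q_5, so the answer is 1471/107.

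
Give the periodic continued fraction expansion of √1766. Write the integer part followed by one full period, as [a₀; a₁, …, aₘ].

[42; 42, 84]

a₀ = ⌊√1766⌋ = 42.
With m₀=0, d₀=1 and mₖ₊₁ = dₖaₖ − mₖ, dₖ₊₁ = (n − mₖ₊₁²)/dₖ, aₖ₊₁ = ⌊(a₀+mₖ₊₁)/dₖ₊₁⌋:
  k=1: m=42, d=2, a=42
  k=2: m=42, d=1, a=84
d=1 and a=2a₀=84 at k=2, so the next step gives (m, d) = (42, 2) again — its k=1 value — and the period has length 2.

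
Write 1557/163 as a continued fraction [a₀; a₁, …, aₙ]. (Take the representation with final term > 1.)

[9; 1, 1, 4, 3, 2, 2]

1557 = 9·163 + 90
163 = 1·90 + 73
90 = 1·73 + 17
73 = 4·17 + 5
17 = 3·5 + 2
5 = 2·2 + 1
2 = 2·1 + 0  (stop)
So 1557/163 = [9; 1, 1, 4, 3, 2, 2].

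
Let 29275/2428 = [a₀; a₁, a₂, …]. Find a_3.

7

29275 = 12·2428 + 139   →  a_0 = 12
2428 = 17·139 + 65   →  a_1 = 17
139 = 2·65 + 9   →  a_2 = 2
65 = 7·9 + 2   →  a_3 = 7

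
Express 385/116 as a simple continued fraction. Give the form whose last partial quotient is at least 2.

[3; 3, 7, 2, 2]

385 = 3·116 + 37
116 = 3·37 + 5
37 = 7·5 + 2
5 = 2·2 + 1
2 = 2·1 + 0  (stop)
So 385/116 = [3; 3, 7, 2, 2].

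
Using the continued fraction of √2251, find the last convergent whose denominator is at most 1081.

√2251 = [47; 2, 4, 47, 4, 2, 94, …] (period length 6).
Convergents:
  p_0/q_0 = 47/1
  p_1/q_1 = 95/2
  p_2/q_2 = 427/9
  p_3/q_3 = 20164/425
  p_4/q_4 = 81083/1709
q_3 = 425 ≤ 1081 < 1709 = q_4, so the answer is 20164/425.

20164/425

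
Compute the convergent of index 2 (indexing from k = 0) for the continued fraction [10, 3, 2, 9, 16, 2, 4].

Using pₖ = aₖpₖ₋₁ + pₖ₋₂, qₖ = aₖqₖ₋₁ + qₖ₋₂ (with p₋₁=1, p₋₂=0, q₋₁=0, q₋₂=1):
  k=0: a=10, p=10, q=1
  k=1: a=3, p=31, q=3
  k=2: a=2, p=72, q=7

72/7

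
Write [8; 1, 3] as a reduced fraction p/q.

35/4

Using pₖ = aₖpₖ₋₁ + pₖ₋₂ and qₖ = aₖqₖ₋₁ + qₖ₋₂:
  k=0: a=8, p=8, q=1
  k=1: a=1, p=9, q=1
  k=2: a=3, p=35, q=4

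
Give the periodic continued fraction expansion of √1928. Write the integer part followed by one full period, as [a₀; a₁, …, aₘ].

a₀ = ⌊√1928⌋ = 43.

[43; 1, 9, 1, 86]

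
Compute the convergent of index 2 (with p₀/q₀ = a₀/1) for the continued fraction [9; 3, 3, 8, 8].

93/10

Using pₖ = aₖpₖ₋₁ + pₖ₋₂, qₖ = aₖqₖ₋₁ + qₖ₋₂ (with p₋₁=1, p₋₂=0, q₋₁=0, q₋₂=1):
  k=0: a=9, p=9, q=1
  k=1: a=3, p=28, q=3
  k=2: a=3, p=93, q=10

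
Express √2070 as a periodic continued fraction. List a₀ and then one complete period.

a₀ = ⌊√2070⌋ = 45.
With m₀=0, d₀=1 and mₖ₊₁ = dₖaₖ − mₖ, dₖ₊₁ = (n − mₖ₊₁²)/dₖ, aₖ₊₁ = ⌊(a₀+mₖ₊₁)/dₖ₊₁⌋:
  k=1: m=45, d=45, a=2
  k=2: m=45, d=1, a=90
d=1 and a=2a₀=90 at k=2, so the next step gives (m, d) = (45, 45) again — its k=1 value — and the period has length 2.

[45; 2, 90]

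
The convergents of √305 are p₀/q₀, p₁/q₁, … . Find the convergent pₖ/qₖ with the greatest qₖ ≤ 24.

227/13

√305 = [17; 2, 6, 2, 34, …] (period length 4).
Convergents:
  p_0/q_0 = 17/1
  p_1/q_1 = 35/2
  p_2/q_2 = 227/13
  p_3/q_3 = 489/28
q_2 = 13 ≤ 24 < 28 = q_3, so the answer is 227/13.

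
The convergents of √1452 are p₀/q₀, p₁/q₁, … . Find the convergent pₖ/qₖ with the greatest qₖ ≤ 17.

√1452 = [38; 9, 1, 1, 18, 1, 1, 9, 76, …] (period length 8).
Convergents:
  p_0/q_0 = 38/1
  p_1/q_1 = 343/9
  p_2/q_2 = 381/10
  p_3/q_3 = 724/19
q_2 = 10 ≤ 17 < 19 = q_3, so the answer is 381/10.

381/10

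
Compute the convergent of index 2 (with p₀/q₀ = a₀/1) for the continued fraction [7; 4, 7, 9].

Using pₖ = aₖpₖ₋₁ + pₖ₋₂, qₖ = aₖqₖ₋₁ + qₖ₋₂ (with p₋₁=1, p₋₂=0, q₋₁=0, q₋₂=1):
  k=0: a=7, p=7, q=1
  k=1: a=4, p=29, q=4
  k=2: a=7, p=210, q=29

210/29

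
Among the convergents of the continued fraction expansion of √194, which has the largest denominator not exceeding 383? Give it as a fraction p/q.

√194 = [13; 1, 12, 1, 26, …] (period length 4).
Convergents:
  p_0/q_0 = 13/1
  p_1/q_1 = 14/1
  p_2/q_2 = 181/13
  p_3/q_3 = 195/14
  p_4/q_4 = 5251/377
  p_5/q_5 = 5446/391
q_4 = 377 ≤ 383 < 391 = q_5, so the answer is 5251/377.

5251/377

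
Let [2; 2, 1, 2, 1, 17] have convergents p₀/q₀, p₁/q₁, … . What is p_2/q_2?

Using pₖ = aₖpₖ₋₁ + pₖ₋₂, qₖ = aₖqₖ₋₁ + qₖ₋₂ (with p₋₁=1, p₋₂=0, q₋₁=0, q₋₂=1):
  k=0: a=2, p=2, q=1
  k=1: a=2, p=5, q=2
  k=2: a=1, p=7, q=3

7/3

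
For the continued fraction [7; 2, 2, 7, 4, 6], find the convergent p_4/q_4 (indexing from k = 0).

1133/153

Using pₖ = aₖpₖ₋₁ + pₖ₋₂, qₖ = aₖqₖ₋₁ + qₖ₋₂ (with p₋₁=1, p₋₂=0, q₋₁=0, q₋₂=1):
  k=0: a=7, p=7, q=1
  k=1: a=2, p=15, q=2
  k=2: a=2, p=37, q=5
  k=3: a=7, p=274, q=37
  k=4: a=4, p=1133, q=153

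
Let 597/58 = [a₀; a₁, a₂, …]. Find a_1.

597 = 10·58 + 17   →  a_0 = 10
58 = 3·17 + 7   →  a_1 = 3

3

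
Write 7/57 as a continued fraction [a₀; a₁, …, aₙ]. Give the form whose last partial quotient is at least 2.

[0; 8, 7]

7 = 0·57 + 7
57 = 8·7 + 1
7 = 7·1 + 0  (stop)
So 7/57 = [0; 8, 7].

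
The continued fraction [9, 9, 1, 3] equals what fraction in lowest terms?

Fold from the inside: start with 3/1.
  1 + 1/3 = 4/3
  9 + 3/4 = 39/4
  9 + 4/39 = 355/39

355/39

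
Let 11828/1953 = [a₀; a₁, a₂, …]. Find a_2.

1

11828 = 6·1953 + 110   →  a_0 = 6
1953 = 17·110 + 83   →  a_1 = 17
110 = 1·83 + 27   →  a_2 = 1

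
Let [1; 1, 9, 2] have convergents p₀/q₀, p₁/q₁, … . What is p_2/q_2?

19/10

Using pₖ = aₖpₖ₋₁ + pₖ₋₂, qₖ = aₖqₖ₋₁ + qₖ₋₂ (with p₋₁=1, p₋₂=0, q₋₁=0, q₋₂=1):
  k=0: a=1, p=1, q=1
  k=1: a=1, p=2, q=1
  k=2: a=9, p=19, q=10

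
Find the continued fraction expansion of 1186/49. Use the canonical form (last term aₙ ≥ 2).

[24; 4, 1, 9]

1186 = 24×49 + 10
49 = 4×10 + 9
10 = 1×9 + 1
9 = 9×1 + 0  (stop)
So 1186/49 = [24; 4, 1, 9].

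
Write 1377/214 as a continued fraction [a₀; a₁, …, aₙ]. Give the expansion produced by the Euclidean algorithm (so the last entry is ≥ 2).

1377 = 6·214 + 93
214 = 2·93 + 28
93 = 3·28 + 9
28 = 3·9 + 1
9 = 9·1 + 0  (stop)
So 1377/214 = [6; 2, 3, 3, 9].

[6; 2, 3, 3, 9]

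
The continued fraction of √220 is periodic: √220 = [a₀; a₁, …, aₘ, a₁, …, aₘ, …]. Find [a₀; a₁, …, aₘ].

a₀ = ⌊√220⌋ = 14.
With m₀=0, d₀=1 and mₖ₊₁ = dₖaₖ − mₖ, dₖ₊₁ = (n − mₖ₊₁²)/dₖ, aₖ₊₁ = ⌊(a₀+mₖ₊₁)/dₖ₊₁⌋:
  k=1: m=14, d=24, a=1
  k=2: m=10, d=5, a=4
  k=3: m=10, d=24, a=1
  k=4: m=14, d=1, a=28
d=1 and a=2a₀=28 at k=4, so the next step gives (m, d) = (14, 24) again — its k=1 value — and the period has length 4.

[14; 1, 4, 1, 28]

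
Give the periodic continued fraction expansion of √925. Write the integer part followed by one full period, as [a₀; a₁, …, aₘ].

[30; 2, 2, 2, 2, 60]

a₀ = ⌊√925⌋ = 30.
With m₀=0, d₀=1 and mₖ₊₁ = dₖaₖ − mₖ, dₖ₊₁ = (n − mₖ₊₁²)/dₖ, aₖ₊₁ = ⌊(a₀+mₖ₊₁)/dₖ₊₁⌋:
  k=1: m=30, d=25, a=2
  k=2: m=20, d=21, a=2
  k=3: m=22, d=21, a=2
  k=4: m=20, d=25, a=2
  k=5: m=30, d=1, a=60
d=1 and a=2a₀=60 at k=5, so the next step gives (m, d) = (30, 25) again — its k=1 value — and the period has length 5.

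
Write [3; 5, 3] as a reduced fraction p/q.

51/16

Fold from the inside: start with 3/1.
  5 + 1/3 = 16/3
  3 + 3/16 = 51/16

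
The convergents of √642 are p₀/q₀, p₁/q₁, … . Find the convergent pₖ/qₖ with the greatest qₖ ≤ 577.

√642 = [25; 2, 1, 24, 1, 2, 50, …] (period length 6).
Convergents:
  p_0/q_0 = 25/1
  p_1/q_1 = 51/2
  p_2/q_2 = 76/3
  p_3/q_3 = 1875/74
  p_4/q_4 = 1951/77
  p_5/q_5 = 5777/228
  p_6/q_6 = 290801/11477
q_5 = 228 ≤ 577 < 11477 = q_6, so the answer is 5777/228.

5777/228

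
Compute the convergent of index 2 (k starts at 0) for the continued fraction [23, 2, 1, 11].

Using pₖ = aₖpₖ₋₁ + pₖ₋₂, qₖ = aₖqₖ₋₁ + qₖ₋₂ (with p₋₁=1, p₋₂=0, q₋₁=0, q₋₂=1):
  k=0: a=23, p=23, q=1
  k=1: a=2, p=47, q=2
  k=2: a=1, p=70, q=3

70/3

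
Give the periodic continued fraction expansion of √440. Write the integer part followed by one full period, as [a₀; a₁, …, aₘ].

[20; 1, 40]

a₀ = ⌊√440⌋ = 20.
With m₀=0, d₀=1 and mₖ₊₁ = dₖaₖ − mₖ, dₖ₊₁ = (n − mₖ₊₁²)/dₖ, aₖ₊₁ = ⌊(a₀+mₖ₊₁)/dₖ₊₁⌋:
  k=1: m=20, d=40, a=1
  k=2: m=20, d=1, a=40
d=1 and a=2a₀=40 at k=2, so the next step gives (m, d) = (20, 40) again — its k=1 value — and the period has length 2.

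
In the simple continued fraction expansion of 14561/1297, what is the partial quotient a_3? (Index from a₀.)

14561 = 11·1297 + 294   →  a_0 = 11
1297 = 4·294 + 121   →  a_1 = 4
294 = 2·121 + 52   →  a_2 = 2
121 = 2·52 + 17   →  a_3 = 2

2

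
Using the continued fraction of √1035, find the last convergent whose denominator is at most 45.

1126/35

√1035 = [32; 5, 1, 5, 64, …] (period length 4).
Convergents:
  p_0/q_0 = 32/1
  p_1/q_1 = 161/5
  p_2/q_2 = 193/6
  p_3/q_3 = 1126/35
  p_4/q_4 = 72257/2246
q_3 = 35 ≤ 45 < 2246 = q_4, so the answer is 1126/35.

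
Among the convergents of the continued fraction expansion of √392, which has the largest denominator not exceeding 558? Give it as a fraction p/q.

√392 = [19; 1, 3, 1, 38, …] (period length 4).
Convergents:
  p_0/q_0 = 19/1
  p_1/q_1 = 20/1
  p_2/q_2 = 79/4
  p_3/q_3 = 99/5
  p_4/q_4 = 3841/194
  p_5/q_5 = 3940/199
  p_6/q_6 = 15661/791
q_5 = 199 ≤ 558 < 791 = q_6, so the answer is 3940/199.

3940/199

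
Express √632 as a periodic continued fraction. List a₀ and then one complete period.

a₀ = ⌊√632⌋ = 25.
With m₀=0, d₀=1 and mₖ₊₁ = dₖaₖ − mₖ, dₖ₊₁ = (n − mₖ₊₁²)/dₖ, aₖ₊₁ = ⌊(a₀+mₖ₊₁)/dₖ₊₁⌋:
  k=1: m=25, d=7, a=7
  k=2: m=24, d=8, a=6
  k=3: m=24, d=7, a=7
  k=4: m=25, d=1, a=50
d=1 and a=2a₀=50 at k=4, so the next step gives (m, d) = (25, 7) again — its k=1 value — and the period has length 4.

[25; 7, 6, 7, 50]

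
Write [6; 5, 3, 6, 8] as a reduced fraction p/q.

Fold from the inside: start with 8/1.
  6 + 1/8 = 49/8
  3 + 8/49 = 155/49
  5 + 49/155 = 824/155
  6 + 155/824 = 5099/824

5099/824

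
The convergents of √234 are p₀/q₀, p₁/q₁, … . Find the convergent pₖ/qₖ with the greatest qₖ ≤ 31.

√234 = [15; 3, 2, 1, 2, 1, 2, 3, 30, …] (period length 8).
Convergents:
  p_0/q_0 = 15/1
  p_1/q_1 = 46/3
  p_2/q_2 = 107/7
  p_3/q_3 = 153/10
  p_4/q_4 = 413/27
  p_5/q_5 = 566/37
q_4 = 27 ≤ 31 < 37 = q_5, so the answer is 413/27.

413/27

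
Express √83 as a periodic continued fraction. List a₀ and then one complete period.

a₀ = ⌊√83⌋ = 9.

[9; 9, 18]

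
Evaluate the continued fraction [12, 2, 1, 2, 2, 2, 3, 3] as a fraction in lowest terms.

6395/517

Fold from the inside: start with 3/1.
  3 + 1/3 = 10/3
  2 + 3/10 = 23/10
  2 + 10/23 = 56/23
  2 + 23/56 = 135/56
  1 + 56/135 = 191/135
  2 + 135/191 = 517/191
  12 + 191/517 = 6395/517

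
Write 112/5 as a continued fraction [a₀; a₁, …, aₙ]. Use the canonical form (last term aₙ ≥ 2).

112 = 22·5 + 2
5 = 2·2 + 1
2 = 2·1 + 0  (stop)
So 112/5 = [22; 2, 2].

[22; 2, 2]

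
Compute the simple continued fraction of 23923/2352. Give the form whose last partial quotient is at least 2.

23923 = 10×2352 + 403
2352 = 5×403 + 337
403 = 1×337 + 66
337 = 5×66 + 7
66 = 9×7 + 3
7 = 2×3 + 1
3 = 3×1 + 0  (stop)
So 23923/2352 = [10; 5, 1, 5, 9, 2, 3].

[10; 5, 1, 5, 9, 2, 3]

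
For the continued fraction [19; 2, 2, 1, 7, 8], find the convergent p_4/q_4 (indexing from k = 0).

Using pₖ = aₖpₖ₋₁ + pₖ₋₂, qₖ = aₖqₖ₋₁ + qₖ₋₂ (with p₋₁=1, p₋₂=0, q₋₁=0, q₋₂=1):
  k=0: a=19, p=19, q=1
  k=1: a=2, p=39, q=2
  k=2: a=2, p=97, q=5
  k=3: a=1, p=136, q=7
  k=4: a=7, p=1049, q=54

1049/54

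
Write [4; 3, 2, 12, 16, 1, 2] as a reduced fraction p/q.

18740/4371

Fold from the inside: start with 2/1.
  1 + 1/2 = 3/2
  16 + 2/3 = 50/3
  12 + 3/50 = 603/50
  2 + 50/603 = 1256/603
  3 + 603/1256 = 4371/1256
  4 + 1256/4371 = 18740/4371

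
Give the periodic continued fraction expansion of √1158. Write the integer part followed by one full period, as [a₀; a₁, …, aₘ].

a₀ = ⌊√1158⌋ = 34.
With m₀=0, d₀=1 and mₖ₊₁ = dₖaₖ − mₖ, dₖ₊₁ = (n − mₖ₊₁²)/dₖ, aₖ₊₁ = ⌊(a₀+mₖ₊₁)/dₖ₊₁⌋:
  k=1: m=34, d=2, a=34
  k=2: m=34, d=1, a=68
d=1 and a=2a₀=68 at k=2, so the next step gives (m, d) = (34, 2) again — its k=1 value — and the period has length 2.

[34; 34, 68]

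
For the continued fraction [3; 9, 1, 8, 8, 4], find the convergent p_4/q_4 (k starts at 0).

Using pₖ = aₖpₖ₋₁ + pₖ₋₂, qₖ = aₖqₖ₋₁ + qₖ₋₂ (with p₋₁=1, p₋₂=0, q₋₁=0, q₋₂=1):
  k=0: a=3, p=3, q=1
  k=1: a=9, p=28, q=9
  k=2: a=1, p=31, q=10
  k=3: a=8, p=276, q=89
  k=4: a=8, p=2239, q=722

2239/722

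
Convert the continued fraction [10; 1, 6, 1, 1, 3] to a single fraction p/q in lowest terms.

Using pₖ = aₖpₖ₋₁ + pₖ₋₂ and qₖ = aₖqₖ₋₁ + qₖ₋₂:
  k=0: a=10, p=10, q=1
  k=1: a=1, p=11, q=1
  k=2: a=6, p=76, q=7
  k=3: a=1, p=87, q=8
  k=4: a=1, p=163, q=15
  k=5: a=3, p=576, q=53

576/53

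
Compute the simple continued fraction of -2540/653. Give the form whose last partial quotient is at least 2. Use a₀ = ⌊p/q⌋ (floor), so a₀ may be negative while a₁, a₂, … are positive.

-2540 = -4·653 + 72
653 = 9·72 + 5
72 = 14·5 + 2
5 = 2·2 + 1
2 = 2·1 + 0  (stop)
So -2540/653 = [-4; 9, 14, 2, 2].

[-4; 9, 14, 2, 2]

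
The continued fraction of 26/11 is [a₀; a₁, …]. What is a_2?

26 = 2·11 + 4   →  a_0 = 2
11 = 2·4 + 3   →  a_1 = 2
4 = 1·3 + 1   →  a_2 = 1

1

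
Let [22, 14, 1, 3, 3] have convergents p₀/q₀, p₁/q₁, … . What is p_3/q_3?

1302/59

Using pₖ = aₖpₖ₋₁ + pₖ₋₂, qₖ = aₖqₖ₋₁ + qₖ₋₂ (with p₋₁=1, p₋₂=0, q₋₁=0, q₋₂=1):
  k=0: a=22, p=22, q=1
  k=1: a=14, p=309, q=14
  k=2: a=1, p=331, q=15
  k=3: a=3, p=1302, q=59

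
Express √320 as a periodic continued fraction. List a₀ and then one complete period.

[17; 1, 7, 1, 34]

a₀ = ⌊√320⌋ = 17.
With m₀=0, d₀=1 and mₖ₊₁ = dₖaₖ − mₖ, dₖ₊₁ = (n − mₖ₊₁²)/dₖ, aₖ₊₁ = ⌊(a₀+mₖ₊₁)/dₖ₊₁⌋:
  k=1: m=17, d=31, a=1
  k=2: m=14, d=4, a=7
  k=3: m=14, d=31, a=1
  k=4: m=17, d=1, a=34
d=1 and a=2a₀=34 at k=4, so the next step gives (m, d) = (17, 31) again — its k=1 value — and the period has length 4.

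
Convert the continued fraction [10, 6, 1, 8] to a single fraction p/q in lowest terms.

629/62

Fold from the inside: start with 8/1.
  1 + 1/8 = 9/8
  6 + 8/9 = 62/9
  10 + 9/62 = 629/62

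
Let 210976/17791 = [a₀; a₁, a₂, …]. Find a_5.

210976 = 11·17791 + 15275   →  a_0 = 11
17791 = 1·15275 + 2516   →  a_1 = 1
15275 = 6·2516 + 179   →  a_2 = 6
2516 = 14·179 + 10   →  a_3 = 14
179 = 17·10 + 9   →  a_4 = 17
10 = 1·9 + 1   →  a_5 = 1

1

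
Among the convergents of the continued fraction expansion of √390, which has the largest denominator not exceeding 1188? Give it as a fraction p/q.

12481/632

√390 = [19; 1, 2, 1, 38, …] (period length 4).
Convergents:
  p_0/q_0 = 19/1
  p_1/q_1 = 20/1
  p_2/q_2 = 59/3
  p_3/q_3 = 79/4
  p_4/q_4 = 3061/155
  p_5/q_5 = 3140/159
  p_6/q_6 = 9341/473
  p_7/q_7 = 12481/632
  p_8/q_8 = 483619/24489
q_7 = 632 ≤ 1188 < 24489 = q_8, so the answer is 12481/632.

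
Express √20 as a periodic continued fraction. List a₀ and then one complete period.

[4; 2, 8]

a₀ = ⌊√20⌋ = 4.
With m₀=0, d₀=1 and mₖ₊₁ = dₖaₖ − mₖ, dₖ₊₁ = (n − mₖ₊₁²)/dₖ, aₖ₊₁ = ⌊(a₀+mₖ₊₁)/dₖ₊₁⌋:
  k=1: m=4, d=4, a=2
  k=2: m=4, d=1, a=8
d=1 and a=2a₀=8 at k=2, so the next step gives (m, d) = (4, 4) again — its k=1 value — and the period has length 2.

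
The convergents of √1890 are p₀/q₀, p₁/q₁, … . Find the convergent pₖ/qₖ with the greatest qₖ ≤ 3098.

97469/2242

√1890 = [43; 2, 9, 6, 9, 2, 86, …] (period length 6).
Convergents:
  p_0/q_0 = 43/1
  p_1/q_1 = 87/2
  p_2/q_2 = 826/19
  p_3/q_3 = 5043/116
  p_4/q_4 = 46213/1063
  p_5/q_5 = 97469/2242
  p_6/q_6 = 8428547/193875
q_5 = 2242 ≤ 3098 < 193875 = q_6, so the answer is 97469/2242.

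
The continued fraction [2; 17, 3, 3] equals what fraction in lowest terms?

356/173

Fold from the inside: start with 3/1.
  3 + 1/3 = 10/3
  17 + 3/10 = 173/10
  2 + 10/173 = 356/173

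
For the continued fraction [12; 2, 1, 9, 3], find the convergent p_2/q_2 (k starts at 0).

Using pₖ = aₖpₖ₋₁ + pₖ₋₂, qₖ = aₖqₖ₋₁ + qₖ₋₂ (with p₋₁=1, p₋₂=0, q₋₁=0, q₋₂=1):
  k=0: a=12, p=12, q=1
  k=1: a=2, p=25, q=2
  k=2: a=1, p=37, q=3

37/3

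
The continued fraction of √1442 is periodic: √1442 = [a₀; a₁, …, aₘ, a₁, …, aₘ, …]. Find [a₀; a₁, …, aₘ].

[37; 1, 36, 1, 74]

a₀ = ⌊√1442⌋ = 37.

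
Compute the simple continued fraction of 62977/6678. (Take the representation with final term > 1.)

62977 = 9×6678 + 2875
6678 = 2×2875 + 928
2875 = 3×928 + 91
928 = 10×91 + 18
91 = 5×18 + 1
18 = 18×1 + 0  (stop)
So 62977/6678 = [9; 2, 3, 10, 5, 18].

[9; 2, 3, 10, 5, 18]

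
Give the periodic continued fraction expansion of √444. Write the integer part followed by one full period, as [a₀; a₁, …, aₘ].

a₀ = ⌊√444⌋ = 21.
With m₀=0, d₀=1 and mₖ₊₁ = dₖaₖ − mₖ, dₖ₊₁ = (n − mₖ₊₁²)/dₖ, aₖ₊₁ = ⌊(a₀+mₖ₊₁)/dₖ₊₁⌋:
  k=1: m=21, d=3, a=14
  k=2: m=21, d=1, a=42
d=1 and a=2a₀=42 at k=2, so the next step gives (m, d) = (21, 3) again — its k=1 value — and the period has length 2.

[21; 14, 42]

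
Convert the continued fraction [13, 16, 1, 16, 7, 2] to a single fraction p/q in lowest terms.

Using pₖ = aₖpₖ₋₁ + pₖ₋₂ and qₖ = aₖqₖ₋₁ + qₖ₋₂:
  k=0: a=13, p=13, q=1
  k=1: a=16, p=209, q=16
  k=2: a=1, p=222, q=17
  k=3: a=16, p=3761, q=288
  k=4: a=7, p=26549, q=2033
  k=5: a=2, p=56859, q=4354

56859/4354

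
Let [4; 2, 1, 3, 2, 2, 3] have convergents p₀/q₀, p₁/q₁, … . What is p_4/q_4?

109/25

Using pₖ = aₖpₖ₋₁ + pₖ₋₂, qₖ = aₖqₖ₋₁ + qₖ₋₂ (with p₋₁=1, p₋₂=0, q₋₁=0, q₋₂=1):
  k=0: a=4, p=4, q=1
  k=1: a=2, p=9, q=2
  k=2: a=1, p=13, q=3
  k=3: a=3, p=48, q=11
  k=4: a=2, p=109, q=25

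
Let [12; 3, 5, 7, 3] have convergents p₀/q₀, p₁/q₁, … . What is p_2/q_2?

Using pₖ = aₖpₖ₋₁ + pₖ₋₂, qₖ = aₖqₖ₋₁ + qₖ₋₂ (with p₋₁=1, p₋₂=0, q₋₁=0, q₋₂=1):
  k=0: a=12, p=12, q=1
  k=1: a=3, p=37, q=3
  k=2: a=5, p=197, q=16

197/16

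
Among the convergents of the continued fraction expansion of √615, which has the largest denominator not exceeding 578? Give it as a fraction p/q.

√615 = [24; 1, 3, 1, 48, …] (period length 4).
Convergents:
  p_0/q_0 = 24/1
  p_1/q_1 = 25/1
  p_2/q_2 = 99/4
  p_3/q_3 = 124/5
  p_4/q_4 = 6051/244
  p_5/q_5 = 6175/249
  p_6/q_6 = 24576/991
q_5 = 249 ≤ 578 < 991 = q_6, so the answer is 6175/249.

6175/249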